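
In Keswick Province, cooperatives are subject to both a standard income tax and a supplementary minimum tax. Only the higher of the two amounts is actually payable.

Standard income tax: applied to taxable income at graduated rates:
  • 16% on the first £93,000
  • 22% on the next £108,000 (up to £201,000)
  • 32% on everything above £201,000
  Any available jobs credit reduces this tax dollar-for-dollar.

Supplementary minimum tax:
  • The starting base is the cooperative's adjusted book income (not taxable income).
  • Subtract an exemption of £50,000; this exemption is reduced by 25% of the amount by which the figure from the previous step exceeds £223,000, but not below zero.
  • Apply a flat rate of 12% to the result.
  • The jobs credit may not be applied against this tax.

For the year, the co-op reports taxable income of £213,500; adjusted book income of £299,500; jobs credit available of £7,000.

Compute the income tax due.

Standard income tax:
  £93,000 × 16% = £14,880
  £108,000 × 22% = £23,760
  £12,500 × 32% = £4,000
  → £42,640
  Less jobs credit £7,000 → £35,640

Supplementary minimum tax:
  Base (adjusted book income): £299,500
  Exemption: £50,000 − 25% × (£299,500 − £223,000) = £50,000 − £19,125 = £30,875
  Base: £299,500 − £30,875 = £268,625
  £268,625 × 12% = £32,235

£35,640 > £32,235, so the standard income tax governs.

£35,640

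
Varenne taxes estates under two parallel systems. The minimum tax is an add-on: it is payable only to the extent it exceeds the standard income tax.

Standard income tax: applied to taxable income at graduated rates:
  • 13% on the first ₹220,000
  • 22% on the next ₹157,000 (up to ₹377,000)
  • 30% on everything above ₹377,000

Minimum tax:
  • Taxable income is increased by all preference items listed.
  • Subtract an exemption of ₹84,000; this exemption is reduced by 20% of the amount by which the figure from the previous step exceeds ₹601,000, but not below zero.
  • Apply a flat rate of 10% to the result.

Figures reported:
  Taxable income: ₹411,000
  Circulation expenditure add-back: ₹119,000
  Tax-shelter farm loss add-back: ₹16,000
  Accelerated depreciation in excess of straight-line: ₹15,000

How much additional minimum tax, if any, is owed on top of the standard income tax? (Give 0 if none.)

₹0

Standard income tax:
  ₹220,000 × 13% = ₹28,600
  ₹157,000 × 22% = ₹34,540
  ₹34,000 × 30% = ₹10,200
  → ₹73,340

Minimum tax:
  Adjusted income: ₹411,000 + ₹119,000 + ₹16,000 + ₹15,000 = ₹561,000
  Exemption: ₹561,000 ≤ ₹601,000, so full ₹84,000 applies
  Base: ₹561,000 − ₹84,000 = ₹477,000
  ₹477,000 × 10% = ₹47,700

₹47,700 ≤ ₹73,340, so no add-on is due.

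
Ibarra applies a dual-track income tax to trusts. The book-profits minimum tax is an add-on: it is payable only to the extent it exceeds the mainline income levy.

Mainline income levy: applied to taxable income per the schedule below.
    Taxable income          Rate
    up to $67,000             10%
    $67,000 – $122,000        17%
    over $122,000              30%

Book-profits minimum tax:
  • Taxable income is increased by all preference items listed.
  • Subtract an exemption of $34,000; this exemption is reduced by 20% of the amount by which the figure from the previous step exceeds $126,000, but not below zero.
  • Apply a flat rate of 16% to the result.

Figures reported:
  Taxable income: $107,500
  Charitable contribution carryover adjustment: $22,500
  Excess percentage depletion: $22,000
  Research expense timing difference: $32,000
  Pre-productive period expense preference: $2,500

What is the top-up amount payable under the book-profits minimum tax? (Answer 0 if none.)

Book-profits minimum tax:
  Adjusted income: $107,500 + $22,500 + $22,000 + $32,000 + $2,500 = $186,500
  Exemption: $34,000 − 20% × ($186,500 − $126,000) = $34,000 − $12,100 = $21,900
  Base: $186,500 − $21,900 = $164,600
  $164,600 × 16% = $26,336

Mainline income levy:
  $67,000 × 10% = $6,700
  $40,500 × 17% = $6,885
  → $13,585

Excess of book-profits minimum tax over mainline income levy: $26,336 − $13,585 = $12,751.

$12,751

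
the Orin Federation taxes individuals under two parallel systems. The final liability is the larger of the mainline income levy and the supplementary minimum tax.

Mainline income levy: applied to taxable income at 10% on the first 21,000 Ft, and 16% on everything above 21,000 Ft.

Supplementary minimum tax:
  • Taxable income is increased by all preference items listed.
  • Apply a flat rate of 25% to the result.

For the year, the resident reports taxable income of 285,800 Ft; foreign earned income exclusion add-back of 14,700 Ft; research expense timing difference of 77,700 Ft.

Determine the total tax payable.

94,550 Ft

Mainline income levy:
  21,000 Ft × 10% = 2,100 Ft
  264,800 Ft × 16% = 42,368 Ft
  → 44,468 Ft

Supplementary minimum tax:
  Adjusted income: 285,800 Ft + 14,700 Ft + 77,700 Ft = 378,200 Ft
  378,200 Ft × 25% = 94,550 Ft

94,550 Ft > 44,468 Ft, so the supplementary minimum tax is the binding amount.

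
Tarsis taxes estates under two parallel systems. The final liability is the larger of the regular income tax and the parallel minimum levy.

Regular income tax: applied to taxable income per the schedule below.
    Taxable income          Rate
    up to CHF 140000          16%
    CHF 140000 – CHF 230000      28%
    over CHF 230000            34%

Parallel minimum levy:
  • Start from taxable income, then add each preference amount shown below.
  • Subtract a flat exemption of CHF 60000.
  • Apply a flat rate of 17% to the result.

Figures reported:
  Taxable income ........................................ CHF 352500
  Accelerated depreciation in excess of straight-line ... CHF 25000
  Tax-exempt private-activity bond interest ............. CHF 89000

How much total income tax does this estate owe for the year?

CHF 89250

Parallel minimum levy:
  Adjusted income: CHF 352500 + CHF 25000 + CHF 89000 = CHF 466500
  Less exemption CHF 60000 → base CHF 406500
  CHF 406500 × 17% = CHF 69105

Regular income tax:
  CHF 140000 × 16% = CHF 22400
  CHF 90000 × 28% = CHF 25200
  CHF 122500 × 34% = CHF 41650
  → CHF 89250

CHF 89250 > CHF 69105, so the regular income tax governs.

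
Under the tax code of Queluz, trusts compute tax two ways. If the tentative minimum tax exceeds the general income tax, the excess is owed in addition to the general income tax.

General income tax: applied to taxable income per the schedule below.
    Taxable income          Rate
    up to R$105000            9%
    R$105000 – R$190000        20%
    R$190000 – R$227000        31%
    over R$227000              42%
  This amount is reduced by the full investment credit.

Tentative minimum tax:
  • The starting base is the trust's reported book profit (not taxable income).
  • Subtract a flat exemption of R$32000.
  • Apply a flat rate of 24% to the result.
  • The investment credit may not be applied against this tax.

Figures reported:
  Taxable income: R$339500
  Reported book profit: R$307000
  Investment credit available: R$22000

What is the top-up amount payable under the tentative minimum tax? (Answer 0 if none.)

General income tax:
  R$105000 × 9% = R$9450
  R$85000 × 20% = R$17000
  R$37000 × 31% = R$11470
  R$112500 × 42% = R$47250
  → R$85170
  Less investment credit R$22000 → R$63170

Tentative minimum tax:
  Base (reported book profit): R$307000
  Less exemption R$32000 → base R$275000
  R$275000 × 24% = R$66000

Excess of tentative minimum tax over general income tax: R$66000 − R$63170 = R$2830.

R$2830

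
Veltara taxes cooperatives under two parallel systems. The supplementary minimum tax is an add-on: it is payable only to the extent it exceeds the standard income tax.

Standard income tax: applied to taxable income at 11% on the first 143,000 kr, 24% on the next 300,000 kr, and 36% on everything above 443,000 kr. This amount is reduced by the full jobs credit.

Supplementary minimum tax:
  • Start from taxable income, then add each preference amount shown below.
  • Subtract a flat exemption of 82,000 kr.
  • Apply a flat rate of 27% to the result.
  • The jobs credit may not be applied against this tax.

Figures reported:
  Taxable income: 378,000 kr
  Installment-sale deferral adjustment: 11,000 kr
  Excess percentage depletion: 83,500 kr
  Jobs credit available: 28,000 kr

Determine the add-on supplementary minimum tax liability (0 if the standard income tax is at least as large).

Standard income tax:
  143,000 kr × 11% = 15,730 kr
  235,000 kr × 24% = 56,400 kr
  → 72,130 kr
  Less jobs credit 28,000 kr → 44,130 kr

Supplementary minimum tax:
  Adjusted income: 378,000 kr + 11,000 kr + 83,500 kr = 472,500 kr
  Less exemption 82,000 kr → base 390,500 kr
  390,500 kr × 27% = 105,435 kr

Excess of supplementary minimum tax over standard income tax: 105,435 kr − 44,130 kr = 61,305 kr.

61,305 kr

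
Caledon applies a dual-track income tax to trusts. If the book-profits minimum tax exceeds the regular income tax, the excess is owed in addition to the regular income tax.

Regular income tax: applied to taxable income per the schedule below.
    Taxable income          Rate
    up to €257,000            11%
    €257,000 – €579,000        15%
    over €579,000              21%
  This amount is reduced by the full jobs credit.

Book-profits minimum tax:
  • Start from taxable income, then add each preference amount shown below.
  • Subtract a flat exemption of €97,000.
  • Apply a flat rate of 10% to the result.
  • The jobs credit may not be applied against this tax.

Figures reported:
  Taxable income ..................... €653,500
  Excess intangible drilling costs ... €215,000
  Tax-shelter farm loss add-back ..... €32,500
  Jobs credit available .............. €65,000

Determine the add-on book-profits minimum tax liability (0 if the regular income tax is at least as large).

Book-profits minimum tax:
  Adjusted income: €653,500 + €215,000 + €32,500 = €901,000
  Less exemption €97,000 → base €804,000
  €804,000 × 10% = €80,400

Regular income tax:
  €257,000 × 11% = €28,270
  €322,000 × 15% = €48,300
  €74,500 × 21% = €15,645
  → €92,215
  Less jobs credit €65,000 → €27,215

Excess of book-profits minimum tax over regular income tax: €80,400 − €27,215 = €53,185.

€53,185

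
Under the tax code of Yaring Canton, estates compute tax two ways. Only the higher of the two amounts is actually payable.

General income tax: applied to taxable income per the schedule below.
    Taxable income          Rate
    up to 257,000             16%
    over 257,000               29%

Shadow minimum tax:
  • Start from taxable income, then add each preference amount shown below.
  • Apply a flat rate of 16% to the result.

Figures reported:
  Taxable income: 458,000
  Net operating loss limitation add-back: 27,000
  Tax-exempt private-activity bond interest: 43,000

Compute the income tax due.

99,410

Shadow minimum tax:
  Adjusted income: 458,000 + 27,000 + 43,000 = 528,000
  528,000 × 16% = 84,480

General income tax:
  257,000 × 16% = 41,120
  201,000 × 29% = 58,290
  → 99,410

99,410 > 84,480, so the general income tax governs.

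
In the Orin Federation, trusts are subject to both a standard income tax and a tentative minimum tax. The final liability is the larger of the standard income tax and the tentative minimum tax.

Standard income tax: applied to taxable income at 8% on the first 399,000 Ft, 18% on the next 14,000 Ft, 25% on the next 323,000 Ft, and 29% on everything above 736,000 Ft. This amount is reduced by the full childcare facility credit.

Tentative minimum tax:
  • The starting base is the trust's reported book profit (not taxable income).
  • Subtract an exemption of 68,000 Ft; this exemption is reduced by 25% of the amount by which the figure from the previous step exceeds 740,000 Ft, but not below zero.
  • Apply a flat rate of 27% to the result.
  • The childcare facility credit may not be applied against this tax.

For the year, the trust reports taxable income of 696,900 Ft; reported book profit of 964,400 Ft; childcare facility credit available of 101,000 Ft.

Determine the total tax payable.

257,175 Ft

Tentative minimum tax:
  Base (reported book profit): 964,400 Ft
  Exemption: 68,000 Ft − 25% × (964,400 Ft − 740,000 Ft) = 68,000 Ft − 56,100 Ft = 11,900 Ft
  Base: 964,400 Ft − 11,900 Ft = 952,500 Ft
  952,500 Ft × 27% = 257,175 Ft

Standard income tax:
  399,000 Ft × 8% = 31,920 Ft
  14,000 Ft × 18% = 2,520 Ft
  283,900 Ft × 25% = 70,975 Ft
  → 105,415 Ft
  Less childcare facility credit 101,000 Ft → 4,415 Ft

257,175 Ft > 4,415 Ft, so the tentative minimum tax is the binding amount.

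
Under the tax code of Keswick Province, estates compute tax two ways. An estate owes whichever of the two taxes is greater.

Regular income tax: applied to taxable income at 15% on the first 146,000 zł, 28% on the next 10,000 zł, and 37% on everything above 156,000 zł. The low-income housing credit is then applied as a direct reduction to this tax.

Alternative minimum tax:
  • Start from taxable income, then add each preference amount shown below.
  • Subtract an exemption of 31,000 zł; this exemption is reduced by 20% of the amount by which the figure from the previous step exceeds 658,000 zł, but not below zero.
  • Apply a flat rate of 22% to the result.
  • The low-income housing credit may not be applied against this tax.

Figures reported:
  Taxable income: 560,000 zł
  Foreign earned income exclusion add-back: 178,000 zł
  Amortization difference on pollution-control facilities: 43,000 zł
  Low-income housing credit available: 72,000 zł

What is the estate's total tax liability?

Regular income tax:
  146,000 zł × 15% = 21,900 zł
  10,000 zł × 28% = 2,800 zł
  404,000 zł × 37% = 149,480 zł
  → 174,180 zł
  Less low-income housing credit 72,000 zł → 102,180 zł

Alternative minimum tax:
  Adjusted income: 560,000 zł + 178,000 zł + 43,000 zł = 781,000 zł
  Exemption: 31,000 zł − 20% × (781,000 zł − 658,000 zł) = 31,000 zł − 24,600 zł = 6,400 zł
  Base: 781,000 zł − 6,400 zł = 774,600 zł
  774,600 zł × 22% = 170,412 zł

170,412 zł > 102,180 zł, so the alternative minimum tax is the binding amount.

170,412 zł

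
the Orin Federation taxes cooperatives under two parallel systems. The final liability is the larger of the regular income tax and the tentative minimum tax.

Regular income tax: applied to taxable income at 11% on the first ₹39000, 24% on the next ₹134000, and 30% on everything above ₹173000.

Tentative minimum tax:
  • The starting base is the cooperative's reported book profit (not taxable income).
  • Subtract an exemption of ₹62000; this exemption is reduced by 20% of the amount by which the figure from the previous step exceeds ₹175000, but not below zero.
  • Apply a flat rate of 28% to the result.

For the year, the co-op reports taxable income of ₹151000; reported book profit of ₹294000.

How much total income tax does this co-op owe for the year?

₹71624

Regular income tax:
  ₹39000 × 11% = ₹4290
  ₹112000 × 24% = ₹26880
  → ₹31170

Tentative minimum tax:
  Base (reported book profit): ₹294000
  Exemption: ₹62000 − 20% × (₹294000 − ₹175000) = ₹62000 − ₹23800 = ₹38200
  Base: ₹294000 − ₹38200 = ₹255800
  ₹255800 × 28% = ₹71624

₹71624 > ₹31170, so the tentative minimum tax is the binding amount.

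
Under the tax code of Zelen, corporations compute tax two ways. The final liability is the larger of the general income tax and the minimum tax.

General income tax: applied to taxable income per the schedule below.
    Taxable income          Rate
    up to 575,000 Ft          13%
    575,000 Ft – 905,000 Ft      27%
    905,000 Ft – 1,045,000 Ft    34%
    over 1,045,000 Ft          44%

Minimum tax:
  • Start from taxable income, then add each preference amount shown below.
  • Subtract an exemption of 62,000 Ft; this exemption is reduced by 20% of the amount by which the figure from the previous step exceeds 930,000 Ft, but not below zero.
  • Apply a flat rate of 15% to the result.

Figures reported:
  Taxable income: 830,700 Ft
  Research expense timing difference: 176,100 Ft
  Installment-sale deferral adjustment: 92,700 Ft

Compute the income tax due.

160,710 Ft

General income tax:
  575,000 Ft × 13% = 74,750 Ft
  255,700 Ft × 27% = 69,039 Ft
  → 143,789 Ft

Minimum tax:
  Adjusted income: 830,700 Ft + 176,100 Ft + 92,700 Ft = 1,099,500 Ft
  Exemption: 62,000 Ft − 20% × (1,099,500 Ft − 930,000 Ft) = 62,000 Ft − 33,900 Ft = 28,100 Ft
  Base: 1,099,500 Ft − 28,100 Ft = 1,071,400 Ft
  1,071,400 Ft × 15% = 160,710 Ft

160,710 Ft > 143,789 Ft, so the minimum tax is the binding amount.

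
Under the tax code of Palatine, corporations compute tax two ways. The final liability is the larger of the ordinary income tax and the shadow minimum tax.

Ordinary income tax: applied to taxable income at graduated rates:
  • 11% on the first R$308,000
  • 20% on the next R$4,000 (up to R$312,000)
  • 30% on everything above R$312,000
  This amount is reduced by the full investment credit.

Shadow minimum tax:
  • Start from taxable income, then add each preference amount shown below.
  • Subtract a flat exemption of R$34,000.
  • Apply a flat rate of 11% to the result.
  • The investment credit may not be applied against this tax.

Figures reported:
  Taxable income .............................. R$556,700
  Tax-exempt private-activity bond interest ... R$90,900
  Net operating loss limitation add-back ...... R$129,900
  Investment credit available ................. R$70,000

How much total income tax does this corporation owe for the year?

R$81,785

Ordinary income tax:
  R$308,000 × 11% = R$33,880
  R$4,000 × 20% = R$800
  R$244,700 × 30% = R$73,410
  → R$108,090
  Less investment credit R$70,000 → R$38,090

Shadow minimum tax:
  Adjusted income: R$556,700 + R$90,900 + R$129,900 = R$777,500
  Less exemption R$34,000 → base R$743,500
  R$743,500 × 11% = R$81,785

R$81,785 > R$38,090, so the shadow minimum tax is the binding amount.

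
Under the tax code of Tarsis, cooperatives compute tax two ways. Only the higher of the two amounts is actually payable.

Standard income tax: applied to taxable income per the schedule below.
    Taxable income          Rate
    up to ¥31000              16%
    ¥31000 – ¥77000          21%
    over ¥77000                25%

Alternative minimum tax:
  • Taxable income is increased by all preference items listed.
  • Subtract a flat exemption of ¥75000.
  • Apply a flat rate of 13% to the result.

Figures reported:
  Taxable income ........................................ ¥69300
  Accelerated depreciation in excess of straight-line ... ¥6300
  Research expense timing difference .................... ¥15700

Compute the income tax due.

Alternative minimum tax:
  Adjusted income: ¥69300 + ¥6300 + ¥15700 = ¥91300
  Less exemption ¥75000 → base ¥16300
  ¥16300 × 13% = ¥2119

Standard income tax:
  ¥31000 × 16% = ¥4960
  ¥38300 × 21% = ¥8043
  → ¥13003

¥13003 > ¥2119, so the standard income tax governs.

¥13003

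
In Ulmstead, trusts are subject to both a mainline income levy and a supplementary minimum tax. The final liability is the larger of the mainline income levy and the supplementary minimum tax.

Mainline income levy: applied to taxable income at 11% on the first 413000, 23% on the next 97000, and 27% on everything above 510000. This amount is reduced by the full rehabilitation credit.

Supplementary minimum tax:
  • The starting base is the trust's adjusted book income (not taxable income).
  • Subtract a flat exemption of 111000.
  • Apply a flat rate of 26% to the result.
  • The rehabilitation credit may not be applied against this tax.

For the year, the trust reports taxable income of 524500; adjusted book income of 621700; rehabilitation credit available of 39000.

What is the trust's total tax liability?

Mainline income levy:
  413000 × 11% = 45430
  97000 × 23% = 22310
  14500 × 27% = 3915
  → 71655
  Less rehabilitation credit 39000 → 32655

Supplementary minimum tax:
  Base (adjusted book income): 621700
  Less exemption 111000 → base 510700
  510700 × 26% = 132782

132782 > 32655, so the supplementary minimum tax is the binding amount.

132782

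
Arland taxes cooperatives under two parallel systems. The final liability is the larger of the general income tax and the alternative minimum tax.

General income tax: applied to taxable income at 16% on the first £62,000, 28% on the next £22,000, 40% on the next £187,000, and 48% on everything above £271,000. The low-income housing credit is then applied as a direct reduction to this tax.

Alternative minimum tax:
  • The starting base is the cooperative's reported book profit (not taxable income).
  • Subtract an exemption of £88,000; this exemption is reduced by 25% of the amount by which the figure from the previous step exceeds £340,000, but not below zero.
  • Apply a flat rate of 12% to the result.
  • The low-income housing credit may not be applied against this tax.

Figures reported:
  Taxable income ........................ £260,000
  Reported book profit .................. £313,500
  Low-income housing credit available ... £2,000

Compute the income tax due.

£84,480

General income tax:
  £62,000 × 16% = £9,920
  £22,000 × 28% = £6,160
  £176,000 × 40% = £70,400
  → £86,480
  Less low-income housing credit £2,000 → £84,480

Alternative minimum tax:
  Base (reported book profit): £313,500
  Exemption: £313,500 ≤ £340,000, so full £88,000 applies
  Base: £313,500 − £88,000 = £225,500
  £225,500 × 12% = £27,060

£84,480 > £27,060, so the general income tax governs.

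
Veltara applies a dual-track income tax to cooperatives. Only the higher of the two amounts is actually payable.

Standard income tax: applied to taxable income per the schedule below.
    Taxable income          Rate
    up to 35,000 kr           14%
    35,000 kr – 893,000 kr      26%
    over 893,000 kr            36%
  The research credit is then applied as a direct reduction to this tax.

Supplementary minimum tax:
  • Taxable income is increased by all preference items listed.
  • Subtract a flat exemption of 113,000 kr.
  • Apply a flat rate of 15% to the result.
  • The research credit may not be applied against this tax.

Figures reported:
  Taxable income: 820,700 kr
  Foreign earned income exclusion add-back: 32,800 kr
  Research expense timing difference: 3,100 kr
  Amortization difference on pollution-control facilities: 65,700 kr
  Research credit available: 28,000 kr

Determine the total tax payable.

Supplementary minimum tax:
  Adjusted income: 820,700 kr + 32,800 kr + 3,100 kr + 65,700 kr = 922,300 kr
  Less exemption 113,000 kr → base 809,300 kr
  809,300 kr × 15% = 121,395 kr

Standard income tax:
  35,000 kr × 14% = 4,900 kr
  785,700 kr × 26% = 204,282 kr
  → 209,182 kr
  Less research credit 28,000 kr → 181,182 kr

181,182 kr > 121,395 kr, so the standard income tax governs.

181,182 kr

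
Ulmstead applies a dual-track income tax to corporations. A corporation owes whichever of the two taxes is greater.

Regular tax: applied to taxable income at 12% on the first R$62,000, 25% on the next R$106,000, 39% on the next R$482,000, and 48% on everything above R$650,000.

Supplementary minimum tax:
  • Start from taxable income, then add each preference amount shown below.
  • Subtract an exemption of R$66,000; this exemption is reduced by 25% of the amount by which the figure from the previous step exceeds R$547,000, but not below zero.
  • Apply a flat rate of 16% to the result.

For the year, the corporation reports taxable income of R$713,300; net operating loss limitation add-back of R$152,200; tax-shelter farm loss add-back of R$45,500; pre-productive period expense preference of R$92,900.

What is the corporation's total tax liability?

Supplementary minimum tax:
  Adjusted income: R$713,300 + R$152,200 + R$45,500 + R$92,900 = R$1,003,900
  Exemption: 25% × (R$1,003,900 − R$547,000) = R$114,225 ≥ R$66,000, so the exemption is fully phased out
  Base: R$1,003,900 − R$0 = R$1,003,900
  R$1,003,900 × 16% = R$160,624

Regular tax:
  R$62,000 × 12% = R$7,440
  R$106,000 × 25% = R$26,500
  R$482,000 × 39% = R$187,980
  R$63,300 × 48% = R$30,384
  → R$252,304

R$252,304 > R$160,624, so the regular tax governs.

R$252,304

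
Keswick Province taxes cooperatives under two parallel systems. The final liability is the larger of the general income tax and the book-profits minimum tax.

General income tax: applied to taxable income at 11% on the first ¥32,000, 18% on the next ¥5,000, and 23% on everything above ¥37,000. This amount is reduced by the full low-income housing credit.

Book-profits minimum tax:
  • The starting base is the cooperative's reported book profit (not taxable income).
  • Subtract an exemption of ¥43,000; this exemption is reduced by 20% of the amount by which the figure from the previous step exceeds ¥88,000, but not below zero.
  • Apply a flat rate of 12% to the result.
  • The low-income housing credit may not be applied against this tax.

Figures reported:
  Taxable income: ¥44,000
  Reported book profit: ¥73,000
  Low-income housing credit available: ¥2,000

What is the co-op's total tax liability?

General income tax:
  ¥32,000 × 11% = ¥3,520
  ¥5,000 × 18% = ¥900
  ¥7,000 × 23% = ¥1,610
  → ¥6,030
  Less low-income housing credit ¥2,000 → ¥4,030

Book-profits minimum tax:
  Base (reported book profit): ¥73,000
  Exemption: ¥73,000 ≤ ¥88,000, so full ¥43,000 applies
  Base: ¥73,000 − ¥43,000 = ¥30,000
  ¥30,000 × 12% = ¥3,600

¥4,030 > ¥3,600, so the general income tax governs.

¥4,030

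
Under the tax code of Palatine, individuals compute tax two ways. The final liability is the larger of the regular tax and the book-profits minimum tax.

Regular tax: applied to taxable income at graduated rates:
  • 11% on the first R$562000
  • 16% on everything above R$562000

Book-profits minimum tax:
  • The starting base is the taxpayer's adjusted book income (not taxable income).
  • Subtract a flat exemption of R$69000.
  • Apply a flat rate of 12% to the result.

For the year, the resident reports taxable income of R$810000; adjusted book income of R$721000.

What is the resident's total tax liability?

Book-profits minimum tax:
  Base (adjusted book income): R$721000
  Less exemption R$69000 → base R$652000
  R$652000 × 12% = R$78240

Regular tax:
  R$562000 × 11% = R$61820
  R$248000 × 16% = R$39680
  → R$101500

R$101500 > R$78240, so the regular tax governs.

R$101500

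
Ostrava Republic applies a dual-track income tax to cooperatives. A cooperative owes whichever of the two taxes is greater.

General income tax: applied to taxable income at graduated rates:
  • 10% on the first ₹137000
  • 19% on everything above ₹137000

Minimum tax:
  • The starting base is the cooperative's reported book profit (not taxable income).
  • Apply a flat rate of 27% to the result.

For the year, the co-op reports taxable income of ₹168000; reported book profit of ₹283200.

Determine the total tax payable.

General income tax:
  ₹137000 × 10% = ₹13700
  ₹31000 × 19% = ₹5890
  → ₹19590

Minimum tax:
  Base (reported book profit): ₹283200
  ₹283200 × 27% = ₹76464

₹76464 > ₹19590, so the minimum tax is the binding amount.

₹76464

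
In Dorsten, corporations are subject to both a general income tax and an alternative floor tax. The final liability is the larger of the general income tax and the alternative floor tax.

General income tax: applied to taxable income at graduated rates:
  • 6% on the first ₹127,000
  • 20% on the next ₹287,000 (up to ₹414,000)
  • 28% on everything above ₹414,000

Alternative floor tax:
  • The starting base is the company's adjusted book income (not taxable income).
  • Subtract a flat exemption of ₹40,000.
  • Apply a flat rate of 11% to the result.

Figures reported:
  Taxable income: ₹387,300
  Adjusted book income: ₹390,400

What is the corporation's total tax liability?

₹59,680

General income tax:
  ₹127,000 × 6% = ₹7,620
  ₹260,300 × 20% = ₹52,060
  → ₹59,680

Alternative floor tax:
  Base (adjusted book income): ₹390,400
  Less exemption ₹40,000 → base ₹350,400
  ₹350,400 × 11% = ₹38,544

₹59,680 > ₹38,544, so the general income tax governs.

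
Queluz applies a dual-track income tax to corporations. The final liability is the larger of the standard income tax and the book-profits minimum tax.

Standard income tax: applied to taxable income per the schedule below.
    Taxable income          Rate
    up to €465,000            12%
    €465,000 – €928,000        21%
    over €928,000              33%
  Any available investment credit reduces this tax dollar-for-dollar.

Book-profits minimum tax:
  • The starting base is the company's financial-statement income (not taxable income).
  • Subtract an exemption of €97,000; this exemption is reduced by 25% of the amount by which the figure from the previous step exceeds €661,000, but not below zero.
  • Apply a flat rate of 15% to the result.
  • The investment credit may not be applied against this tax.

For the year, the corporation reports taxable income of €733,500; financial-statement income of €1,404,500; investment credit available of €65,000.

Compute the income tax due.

Standard income tax:
  €465,000 × 12% = €55,800
  €268,500 × 21% = €56,385
  → €112,185
  Less investment credit €65,000 → €47,185

Book-profits minimum tax:
  Base (financial-statement income): €1,404,500
  Exemption: 25% × (€1,404,500 − €661,000) = €185,875 ≥ €97,000, so the exemption is fully phased out
  Base: €1,404,500 − €0 = €1,404,500
  €1,404,500 × 15% = €210,675

€210,675 > €47,185, so the book-profits minimum tax is the binding amount.

€210,675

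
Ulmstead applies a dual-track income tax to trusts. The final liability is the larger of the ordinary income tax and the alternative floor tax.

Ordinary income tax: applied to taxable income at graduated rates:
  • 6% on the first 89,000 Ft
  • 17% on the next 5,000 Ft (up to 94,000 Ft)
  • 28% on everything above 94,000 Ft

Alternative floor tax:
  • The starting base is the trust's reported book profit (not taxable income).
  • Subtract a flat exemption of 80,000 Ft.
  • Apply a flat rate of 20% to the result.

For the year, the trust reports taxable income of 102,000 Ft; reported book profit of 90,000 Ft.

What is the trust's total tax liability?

8,430 Ft

Ordinary income tax:
  89,000 Ft × 6% = 5,340 Ft
  5,000 Ft × 17% = 850 Ft
  8,000 Ft × 28% = 2,240 Ft
  → 8,430 Ft

Alternative floor tax:
  Base (reported book profit): 90,000 Ft
  Less exemption 80,000 Ft → base 10,000 Ft
  10,000 Ft × 20% = 2,000 Ft

8,430 Ft > 2,000 Ft, so the ordinary income tax governs.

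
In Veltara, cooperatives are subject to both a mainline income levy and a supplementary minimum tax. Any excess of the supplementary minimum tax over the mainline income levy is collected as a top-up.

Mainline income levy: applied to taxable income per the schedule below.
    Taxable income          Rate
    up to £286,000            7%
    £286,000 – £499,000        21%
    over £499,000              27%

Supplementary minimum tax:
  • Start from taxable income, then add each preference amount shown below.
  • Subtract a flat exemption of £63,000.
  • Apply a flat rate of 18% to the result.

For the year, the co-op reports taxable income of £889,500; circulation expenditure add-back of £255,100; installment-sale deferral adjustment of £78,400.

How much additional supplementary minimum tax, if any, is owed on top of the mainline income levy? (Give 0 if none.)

£38,615

Supplementary minimum tax:
  Adjusted income: £889,500 + £255,100 + £78,400 = £1,223,000
  Less exemption £63,000 → base £1,160,000
  £1,160,000 × 18% = £208,800

Mainline income levy:
  £286,000 × 7% = £20,020
  £213,000 × 21% = £44,730
  £390,500 × 27% = £105,435
  → £170,185

Excess of supplementary minimum tax over mainline income levy: £208,800 − £170,185 = £38,615.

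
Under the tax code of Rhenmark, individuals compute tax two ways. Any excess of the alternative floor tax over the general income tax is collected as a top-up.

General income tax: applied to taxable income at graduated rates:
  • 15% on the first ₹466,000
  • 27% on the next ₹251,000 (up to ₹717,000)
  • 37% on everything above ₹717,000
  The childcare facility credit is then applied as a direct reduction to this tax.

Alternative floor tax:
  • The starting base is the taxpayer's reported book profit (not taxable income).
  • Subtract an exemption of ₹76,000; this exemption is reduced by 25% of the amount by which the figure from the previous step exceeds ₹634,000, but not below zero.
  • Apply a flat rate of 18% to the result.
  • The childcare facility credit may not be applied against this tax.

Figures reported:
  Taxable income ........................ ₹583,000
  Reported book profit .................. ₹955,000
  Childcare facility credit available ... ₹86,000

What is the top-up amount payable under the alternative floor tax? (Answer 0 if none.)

Alternative floor tax:
  Base (reported book profit): ₹955,000
  Exemption: 25% × (₹955,000 − ₹634,000) = ₹80,250 ≥ ₹76,000, so the exemption is fully phased out
  Base: ₹955,000 − ₹0 = ₹955,000
  ₹955,000 × 18% = ₹171,900

General income tax:
  ₹466,000 × 15% = ₹69,900
  ₹117,000 × 27% = ₹31,590
  → ₹101,490
  Less childcare facility credit ₹86,000 → ₹15,490

Excess of alternative floor tax over general income tax: ₹171,900 − ₹15,490 = ₹156,410.

₹156,410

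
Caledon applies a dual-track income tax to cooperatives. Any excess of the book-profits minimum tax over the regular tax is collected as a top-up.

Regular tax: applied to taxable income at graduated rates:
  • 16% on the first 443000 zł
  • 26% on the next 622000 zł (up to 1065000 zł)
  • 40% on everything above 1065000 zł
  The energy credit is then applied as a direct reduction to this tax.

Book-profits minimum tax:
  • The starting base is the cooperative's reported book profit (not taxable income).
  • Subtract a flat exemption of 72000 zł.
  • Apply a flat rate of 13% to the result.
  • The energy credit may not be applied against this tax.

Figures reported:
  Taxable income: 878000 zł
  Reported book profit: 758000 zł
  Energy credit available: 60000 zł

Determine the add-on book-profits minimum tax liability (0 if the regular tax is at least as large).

Book-profits minimum tax:
  Base (reported book profit): 758000 zł
  Less exemption 72000 zł → base 686000 zł
  686000 zł × 13% = 89180 zł

Regular tax:
  443000 zł × 16% = 70880 zł
  435000 zł × 26% = 113100 zł
  → 183980 zł
  Less energy credit 60000 zł → 123980 zł

89180 zł ≤ 123980 zł, so no add-on is due.

0 zł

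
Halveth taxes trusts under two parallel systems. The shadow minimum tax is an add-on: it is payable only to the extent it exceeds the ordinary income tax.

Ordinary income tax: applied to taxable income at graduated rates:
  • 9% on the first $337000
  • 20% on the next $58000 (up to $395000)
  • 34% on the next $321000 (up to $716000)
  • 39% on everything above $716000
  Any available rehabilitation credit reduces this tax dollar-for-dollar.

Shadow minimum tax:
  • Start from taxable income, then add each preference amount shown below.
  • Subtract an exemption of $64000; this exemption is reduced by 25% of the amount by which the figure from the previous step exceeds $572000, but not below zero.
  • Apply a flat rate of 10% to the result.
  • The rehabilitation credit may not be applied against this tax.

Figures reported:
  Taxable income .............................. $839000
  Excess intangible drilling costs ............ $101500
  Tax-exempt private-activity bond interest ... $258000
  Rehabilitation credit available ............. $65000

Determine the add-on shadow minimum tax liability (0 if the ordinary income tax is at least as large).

$0

Shadow minimum tax:
  Adjusted income: $839000 + $101500 + $258000 = $1198500
  Exemption: 25% × ($1198500 − $572000) = $156625 ≥ $64000, so the exemption is fully phased out
  Base: $1198500 − $0 = $1198500
  $1198500 × 10% = $119850

Ordinary income tax:
  $337000 × 9% = $30330
  $58000 × 20% = $11600
  $321000 × 34% = $109140
  $123000 × 39% = $47970
  → $199040
  Less rehabilitation credit $65000 → $134040

$119850 ≤ $134040, so no add-on is due.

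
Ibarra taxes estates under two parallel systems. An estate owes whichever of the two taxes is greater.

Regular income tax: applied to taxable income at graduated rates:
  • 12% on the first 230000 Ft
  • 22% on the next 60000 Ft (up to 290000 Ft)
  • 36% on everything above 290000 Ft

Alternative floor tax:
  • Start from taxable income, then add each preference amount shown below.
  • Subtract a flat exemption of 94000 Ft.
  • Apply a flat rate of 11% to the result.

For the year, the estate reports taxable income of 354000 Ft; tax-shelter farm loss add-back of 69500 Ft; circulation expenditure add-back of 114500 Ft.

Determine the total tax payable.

Alternative floor tax:
  Adjusted income: 354000 Ft + 69500 Ft + 114500 Ft = 538000 Ft
  Less exemption 94000 Ft → base 444000 Ft
  444000 Ft × 11% = 48840 Ft

Regular income tax:
  230000 Ft × 12% = 27600 Ft
  60000 Ft × 22% = 13200 Ft
  64000 Ft × 36% = 23040 Ft
  → 63840 Ft

63840 Ft > 48840 Ft, so the regular income tax governs.

63840 Ft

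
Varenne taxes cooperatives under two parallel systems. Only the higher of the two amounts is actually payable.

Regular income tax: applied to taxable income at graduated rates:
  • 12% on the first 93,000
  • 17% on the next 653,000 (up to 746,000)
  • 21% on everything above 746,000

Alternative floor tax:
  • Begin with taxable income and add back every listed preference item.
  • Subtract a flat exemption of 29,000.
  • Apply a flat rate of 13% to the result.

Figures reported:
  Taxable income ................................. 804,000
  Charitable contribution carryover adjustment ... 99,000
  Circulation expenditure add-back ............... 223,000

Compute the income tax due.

Alternative floor tax:
  Adjusted income: 804,000 + 99,000 + 223,000 = 1,126,000
  Less exemption 29,000 → base 1,097,000
  1,097,000 × 13% = 142,610

Regular income tax:
  93,000 × 12% = 11,160
  653,000 × 17% = 111,010
  58,000 × 21% = 12,180
  → 134,350

142,610 > 134,350, so the alternative floor tax is the binding amount.

142,610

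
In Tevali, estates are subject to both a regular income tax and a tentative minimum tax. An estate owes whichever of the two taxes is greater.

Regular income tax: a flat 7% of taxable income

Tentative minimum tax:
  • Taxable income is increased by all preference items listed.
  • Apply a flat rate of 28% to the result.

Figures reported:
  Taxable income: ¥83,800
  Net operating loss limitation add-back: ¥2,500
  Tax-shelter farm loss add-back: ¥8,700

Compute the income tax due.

¥26,600

Tentative minimum tax:
  Adjusted income: ¥83,800 + ¥2,500 + ¥8,700 = ¥95,000
  ¥95,000 × 28% = ¥26,600

Regular income tax:
  ¥83,800 × 7% = ¥5,866

¥26,600 > ¥5,866, so the tentative minimum tax is the binding amount.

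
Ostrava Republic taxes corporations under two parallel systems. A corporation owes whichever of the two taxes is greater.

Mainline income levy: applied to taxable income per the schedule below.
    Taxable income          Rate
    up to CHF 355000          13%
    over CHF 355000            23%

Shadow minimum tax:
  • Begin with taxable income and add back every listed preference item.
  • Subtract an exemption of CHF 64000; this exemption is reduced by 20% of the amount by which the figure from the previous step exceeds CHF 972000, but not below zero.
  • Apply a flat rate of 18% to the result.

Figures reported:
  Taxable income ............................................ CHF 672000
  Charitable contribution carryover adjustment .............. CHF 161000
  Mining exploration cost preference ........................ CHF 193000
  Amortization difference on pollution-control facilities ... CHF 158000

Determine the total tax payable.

Shadow minimum tax:
  Adjusted income: CHF 672000 + CHF 161000 + CHF 193000 + CHF 158000 = CHF 1184000
  Exemption: CHF 64000 − 20% × (CHF 1184000 − CHF 972000) = CHF 64000 − CHF 42400 = CHF 21600
  Base: CHF 1184000 − CHF 21600 = CHF 1162400
  CHF 1162400 × 18% = CHF 209232

Mainline income levy:
  CHF 355000 × 13% = CHF 46150
  CHF 317000 × 23% = CHF 72910
  → CHF 119060

CHF 209232 > CHF 119060, so the shadow minimum tax is the binding amount.

CHF 209232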